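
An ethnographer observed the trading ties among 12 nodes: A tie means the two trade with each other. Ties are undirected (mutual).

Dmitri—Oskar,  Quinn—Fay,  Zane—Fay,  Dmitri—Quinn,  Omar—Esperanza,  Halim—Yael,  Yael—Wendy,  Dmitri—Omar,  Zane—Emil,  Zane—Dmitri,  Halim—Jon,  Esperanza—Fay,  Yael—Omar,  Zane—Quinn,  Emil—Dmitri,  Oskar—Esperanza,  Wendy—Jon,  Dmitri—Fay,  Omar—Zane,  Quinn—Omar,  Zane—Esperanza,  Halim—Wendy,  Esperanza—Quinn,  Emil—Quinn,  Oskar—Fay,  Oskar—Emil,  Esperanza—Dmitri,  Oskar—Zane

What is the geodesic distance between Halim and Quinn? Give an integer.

One shortest route is Halim – Yael – Omar – Quinn, which uses 3 edges, and at distance 2 from Halim we only reach {Omar}, which does not include Quinn. So d(Halim,Quinn) = 3.

3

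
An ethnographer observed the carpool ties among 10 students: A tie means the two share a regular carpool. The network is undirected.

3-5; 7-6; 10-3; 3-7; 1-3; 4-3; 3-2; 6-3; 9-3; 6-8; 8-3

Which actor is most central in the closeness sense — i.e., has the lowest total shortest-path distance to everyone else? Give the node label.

Farness (sum of distances to all others) for each node — 1:17, 2:17, 3:9, 4:17, 5:17, 6:15, 7:16, 8:16, 9:17, 10:17.
The smallest farness is 9, for 3, so 3 has the highest closeness.

3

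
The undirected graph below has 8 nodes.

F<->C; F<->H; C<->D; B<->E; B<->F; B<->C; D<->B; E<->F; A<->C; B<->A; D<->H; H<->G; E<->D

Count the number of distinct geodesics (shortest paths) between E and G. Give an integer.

2

The shortest distance is 3. The length-3 paths are: E–D–H–G; E–F–H–G.
That gives 2 distinct shortest paths.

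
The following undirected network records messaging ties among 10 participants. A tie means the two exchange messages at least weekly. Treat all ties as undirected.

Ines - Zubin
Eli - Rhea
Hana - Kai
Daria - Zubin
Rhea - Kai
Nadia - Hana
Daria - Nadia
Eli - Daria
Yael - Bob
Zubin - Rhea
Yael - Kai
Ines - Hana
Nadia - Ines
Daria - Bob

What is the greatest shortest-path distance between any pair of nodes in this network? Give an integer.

Eccentricity of each node (its greatest distance to any other): Bob:3, Daria:3, Eli:3, Hana:3, Ines:3, Kai:3, Nadia:3, Rhea:3, Yael:3, Zubin:3.
The maximum eccentricity is 3, realized for instance by the pair Nadia–Yael via Nadia – Hana – Kai – Yael. So the diameter is 3.

3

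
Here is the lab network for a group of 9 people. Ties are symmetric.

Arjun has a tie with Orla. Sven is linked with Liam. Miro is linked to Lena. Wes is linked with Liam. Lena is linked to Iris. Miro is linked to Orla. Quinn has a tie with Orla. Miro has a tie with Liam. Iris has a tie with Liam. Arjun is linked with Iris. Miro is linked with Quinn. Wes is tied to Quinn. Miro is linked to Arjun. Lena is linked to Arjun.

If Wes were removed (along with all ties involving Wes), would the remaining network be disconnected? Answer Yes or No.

Even without Wes, every remaining node can still reach every other (the residual graph is connected), so Wes is not a cut vertex.

No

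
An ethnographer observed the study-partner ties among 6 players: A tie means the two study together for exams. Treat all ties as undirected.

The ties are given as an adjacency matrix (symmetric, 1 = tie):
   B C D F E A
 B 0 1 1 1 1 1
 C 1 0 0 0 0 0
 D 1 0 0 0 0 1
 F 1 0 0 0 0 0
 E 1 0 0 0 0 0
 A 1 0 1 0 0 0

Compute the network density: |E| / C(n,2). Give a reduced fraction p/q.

There are 6 edges and 6 nodes, so the maximum possible is C(6,2) = 15.
Density = 6/15 = 2/5.

2/5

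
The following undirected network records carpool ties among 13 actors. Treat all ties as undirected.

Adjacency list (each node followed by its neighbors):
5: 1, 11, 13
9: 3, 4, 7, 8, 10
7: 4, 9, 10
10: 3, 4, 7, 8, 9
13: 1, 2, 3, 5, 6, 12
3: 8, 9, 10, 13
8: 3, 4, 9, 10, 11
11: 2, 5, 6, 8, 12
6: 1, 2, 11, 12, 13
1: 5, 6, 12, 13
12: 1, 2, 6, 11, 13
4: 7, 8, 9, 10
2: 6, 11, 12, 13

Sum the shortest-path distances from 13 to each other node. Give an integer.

Distances from 13: 1:1, 2:1, 3:1, 4:3, 5:1, 6:1, 7:3, 8:2, 9:2, 10:2, 11:2, 12:1.
Sum = 1 + 1 + 1 + 3 + 1 + 1 + 3 + 2 + 2 + 2 + 2 + 1 = 20.

20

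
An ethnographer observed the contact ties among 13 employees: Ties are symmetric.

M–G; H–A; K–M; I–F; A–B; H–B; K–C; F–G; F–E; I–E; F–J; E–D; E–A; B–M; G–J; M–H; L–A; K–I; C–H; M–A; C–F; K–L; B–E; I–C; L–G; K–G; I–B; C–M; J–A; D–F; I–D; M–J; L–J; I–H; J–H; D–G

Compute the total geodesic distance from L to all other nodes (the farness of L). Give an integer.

Distances from L: A:1, B:2, C:2, D:2, E:2, F:2, G:1, H:2, I:2, J:1, K:1, M:2.
Sum = 1 + 2 + 2 + 2 + 2 + 2 + 1 + 2 + 2 + 1 + 1 + 2 = 20.

20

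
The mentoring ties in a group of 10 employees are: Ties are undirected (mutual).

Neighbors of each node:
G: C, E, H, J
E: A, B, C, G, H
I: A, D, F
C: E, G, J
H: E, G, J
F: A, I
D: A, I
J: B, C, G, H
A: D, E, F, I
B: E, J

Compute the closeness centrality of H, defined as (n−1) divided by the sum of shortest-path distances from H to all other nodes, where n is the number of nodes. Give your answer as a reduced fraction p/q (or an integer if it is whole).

Distances from H: A:2, B:2, C:2, D:3, E:1, F:3, G:1, I:3, J:1. Sum = 18.
n = 10, so closeness = 9/18 = 1/2.

1/2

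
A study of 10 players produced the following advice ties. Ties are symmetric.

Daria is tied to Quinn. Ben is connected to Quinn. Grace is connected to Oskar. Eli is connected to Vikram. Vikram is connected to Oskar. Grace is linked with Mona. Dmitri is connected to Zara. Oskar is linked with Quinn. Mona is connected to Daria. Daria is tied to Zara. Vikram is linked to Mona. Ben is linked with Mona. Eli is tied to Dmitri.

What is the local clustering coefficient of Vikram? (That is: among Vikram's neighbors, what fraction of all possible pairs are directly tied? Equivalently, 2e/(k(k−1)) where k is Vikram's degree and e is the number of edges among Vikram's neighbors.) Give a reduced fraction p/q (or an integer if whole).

0

Vikram's neighbors: Eli, Mona, and Oskar (k = 3).
Possible neighbor pairs: C(3,2) = 3. Edges among them: none → e = 0.
Clustering(Vikram) = 0/3 = 0.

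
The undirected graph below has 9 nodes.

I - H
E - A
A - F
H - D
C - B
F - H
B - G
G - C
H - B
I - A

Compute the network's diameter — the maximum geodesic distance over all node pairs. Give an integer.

Eccentricity of each node (its greatest distance to any other): A:4, B:4, C:5, D:4, E:5, F:3, G:5, H:3, I:3.
The maximum eccentricity is 5, realized for instance by the pair C–E via C – B – H – I – A – E. So the diameter is 5.

5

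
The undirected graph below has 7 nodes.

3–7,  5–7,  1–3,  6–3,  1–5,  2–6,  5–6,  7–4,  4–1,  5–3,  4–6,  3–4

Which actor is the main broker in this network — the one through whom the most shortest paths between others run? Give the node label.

6

Unnormalized betweenness of each node: 1:1/4, 2:0, 3:23/12, 4:5/3, 5:5/3, 6:21/4, 7:1/4.
6 has the largest value, 21/4, making it the main broker — the node through which the most shortest paths run.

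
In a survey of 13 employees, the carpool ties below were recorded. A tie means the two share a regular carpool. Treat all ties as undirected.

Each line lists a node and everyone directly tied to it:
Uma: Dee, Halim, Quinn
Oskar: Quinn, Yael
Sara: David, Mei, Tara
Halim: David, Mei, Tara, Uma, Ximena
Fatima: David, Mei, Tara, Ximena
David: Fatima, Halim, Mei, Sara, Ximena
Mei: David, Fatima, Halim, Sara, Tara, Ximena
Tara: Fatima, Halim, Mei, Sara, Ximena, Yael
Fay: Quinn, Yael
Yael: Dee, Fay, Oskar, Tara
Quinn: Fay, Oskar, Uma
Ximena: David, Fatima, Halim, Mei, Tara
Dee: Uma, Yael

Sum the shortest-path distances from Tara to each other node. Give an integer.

Distances from Tara: David:2, Dee:2, Fatima:1, Fay:2, Halim:1, Mei:1, Oskar:2, Quinn:3, Sara:1, Uma:2, Ximena:1, Yael:1.
Sum = 2 + 2 + 1 + 2 + 1 + 1 + 2 + 3 + 1 + 2 + 1 + 1 = 19.

19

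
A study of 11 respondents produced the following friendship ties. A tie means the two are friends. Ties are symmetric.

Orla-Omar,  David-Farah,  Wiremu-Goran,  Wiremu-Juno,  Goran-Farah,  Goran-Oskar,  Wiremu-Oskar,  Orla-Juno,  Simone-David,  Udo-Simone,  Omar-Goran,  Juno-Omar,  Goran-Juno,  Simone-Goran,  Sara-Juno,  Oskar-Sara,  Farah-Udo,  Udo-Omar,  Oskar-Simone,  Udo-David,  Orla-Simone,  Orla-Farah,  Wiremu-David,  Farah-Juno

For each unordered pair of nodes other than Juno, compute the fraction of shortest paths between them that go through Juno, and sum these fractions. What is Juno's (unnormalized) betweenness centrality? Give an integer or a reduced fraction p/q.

15/2

Pairs whose geodesics pass through Juno — David–Sara: 2/4; Sara–Orla: 1; Sara–Farah: 1; Sara–Udo: 2/3; Sara–Omar: 1; Sara–Wiremu: 1/2; Sara–Goran: 1/2; Orla–Wiremu: 1; Orla–Goran: 1/4; Farah–Omar: 1/4; Farah–Wiremu: 1/3; Omar–Wiremu: 1/2.
All other pairs contribute 0.
Summing the contributions gives betweenness(Juno) = 15/2.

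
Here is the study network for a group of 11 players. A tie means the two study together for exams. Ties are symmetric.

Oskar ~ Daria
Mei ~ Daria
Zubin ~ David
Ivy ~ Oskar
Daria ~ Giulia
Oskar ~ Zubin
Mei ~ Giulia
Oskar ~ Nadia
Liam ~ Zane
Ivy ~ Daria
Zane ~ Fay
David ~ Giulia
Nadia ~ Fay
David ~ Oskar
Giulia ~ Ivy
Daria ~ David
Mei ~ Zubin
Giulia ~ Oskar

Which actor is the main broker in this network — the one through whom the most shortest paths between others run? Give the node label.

Unnormalized betweenness of each node: Daria:17/6, David:2/3, Fay:16, Giulia:17/6, Ivy:0, Liam:0, Mei:2/3, Nadia:21, Oskar:26, Zane:9, Zubin:2.
Oskar has the largest value, 26, making it the main broker — the node through which the most shortest paths run.

Oskar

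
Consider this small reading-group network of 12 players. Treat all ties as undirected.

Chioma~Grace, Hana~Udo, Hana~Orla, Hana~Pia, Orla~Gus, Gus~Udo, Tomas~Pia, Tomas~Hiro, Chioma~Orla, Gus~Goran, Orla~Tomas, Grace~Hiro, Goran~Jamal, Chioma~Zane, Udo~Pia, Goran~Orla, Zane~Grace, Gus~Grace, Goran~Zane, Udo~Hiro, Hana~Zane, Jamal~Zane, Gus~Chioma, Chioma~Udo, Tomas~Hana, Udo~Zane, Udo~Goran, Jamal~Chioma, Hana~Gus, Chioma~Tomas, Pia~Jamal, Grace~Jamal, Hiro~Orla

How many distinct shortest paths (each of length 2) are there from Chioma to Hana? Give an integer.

The shortest distance is 2. The length-2 paths are: Chioma–Orla–Hana; Chioma–Gus–Hana; Chioma–Zane–Hana; Chioma–Tomas–Hana; Chioma–Udo–Hana.
That gives 5 distinct shortest paths.

5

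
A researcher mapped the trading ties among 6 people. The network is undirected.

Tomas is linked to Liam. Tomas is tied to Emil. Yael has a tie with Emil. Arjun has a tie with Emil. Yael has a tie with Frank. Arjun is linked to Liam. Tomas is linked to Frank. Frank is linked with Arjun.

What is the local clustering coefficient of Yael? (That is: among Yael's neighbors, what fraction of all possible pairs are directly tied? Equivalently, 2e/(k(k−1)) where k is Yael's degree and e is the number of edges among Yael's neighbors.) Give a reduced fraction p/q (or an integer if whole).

0

Yael's neighbors: Emil and Frank (k = 2).
Possible neighbor pairs: C(2,2) = 1. Edges among them: none → e = 0.
Clustering(Yael) = 0/1.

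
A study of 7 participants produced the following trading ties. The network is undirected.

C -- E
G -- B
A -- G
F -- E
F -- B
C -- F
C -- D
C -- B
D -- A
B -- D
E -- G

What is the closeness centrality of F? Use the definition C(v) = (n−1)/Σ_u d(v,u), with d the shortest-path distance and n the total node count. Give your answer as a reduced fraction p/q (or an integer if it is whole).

3/5

Distances from F: A:3, B:1, C:1, D:2, E:1, G:2. Sum = 10.
n = 7, so closeness = 6/10 = 3/5.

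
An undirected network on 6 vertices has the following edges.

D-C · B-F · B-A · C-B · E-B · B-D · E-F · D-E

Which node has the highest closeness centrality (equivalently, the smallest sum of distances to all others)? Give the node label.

Farness (sum of distances to all others) for each node — A:9, B:5, C:8, D:7, E:7, F:8.
The smallest farness is 5, for B, so B has the highest closeness.

B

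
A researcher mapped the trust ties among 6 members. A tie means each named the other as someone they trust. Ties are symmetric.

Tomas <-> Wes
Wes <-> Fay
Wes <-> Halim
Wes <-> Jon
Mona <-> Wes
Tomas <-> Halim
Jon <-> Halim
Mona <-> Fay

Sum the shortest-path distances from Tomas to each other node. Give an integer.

8

Distances from Tomas: Fay:2, Halim:1, Jon:2, Mona:2, Wes:1.
Sum = 2 + 1 + 2 + 2 + 1 = 8.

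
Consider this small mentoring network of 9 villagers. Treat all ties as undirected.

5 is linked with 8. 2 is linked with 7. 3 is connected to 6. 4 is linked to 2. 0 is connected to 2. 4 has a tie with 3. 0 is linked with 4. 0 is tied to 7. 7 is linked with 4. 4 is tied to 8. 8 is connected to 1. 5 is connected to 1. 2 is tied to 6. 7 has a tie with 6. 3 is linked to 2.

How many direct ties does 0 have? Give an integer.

0 is directly tied to 2, 4, and 7. That is 3 neighbors, so the degree of 0 is 3.

3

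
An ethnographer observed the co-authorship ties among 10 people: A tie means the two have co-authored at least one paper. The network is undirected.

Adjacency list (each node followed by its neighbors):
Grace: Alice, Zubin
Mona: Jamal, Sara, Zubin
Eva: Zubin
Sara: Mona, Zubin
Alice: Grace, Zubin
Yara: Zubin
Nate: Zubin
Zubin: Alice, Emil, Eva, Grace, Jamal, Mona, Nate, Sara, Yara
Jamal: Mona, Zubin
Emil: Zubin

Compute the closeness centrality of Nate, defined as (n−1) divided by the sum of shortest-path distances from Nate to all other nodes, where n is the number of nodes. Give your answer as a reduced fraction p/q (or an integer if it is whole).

Distances from Nate: Alice:2, Emil:2, Eva:2, Grace:2, Jamal:2, Mona:2, Sara:2, Yara:2, Zubin:1. Sum = 17.
n = 10, so closeness = 9/17.

9/17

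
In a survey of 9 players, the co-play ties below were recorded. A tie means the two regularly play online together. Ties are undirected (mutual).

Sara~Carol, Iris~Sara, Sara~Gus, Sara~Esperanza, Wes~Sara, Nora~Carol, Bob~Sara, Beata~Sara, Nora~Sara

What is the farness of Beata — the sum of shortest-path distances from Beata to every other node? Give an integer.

Distances from Beata: Bob:2, Carol:2, Esperanza:2, Gus:2, Iris:2, Nora:2, Sara:1, Wes:2.
Sum = 2 + 2 + 2 + 2 + 2 + 2 + 1 + 2 = 15.

15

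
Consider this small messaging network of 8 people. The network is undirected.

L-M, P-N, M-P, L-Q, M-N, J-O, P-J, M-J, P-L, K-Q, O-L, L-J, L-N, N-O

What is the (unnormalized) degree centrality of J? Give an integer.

J is directly tied to L, M, O, and P. That is 4 neighbors, so the degree of J is 4.

4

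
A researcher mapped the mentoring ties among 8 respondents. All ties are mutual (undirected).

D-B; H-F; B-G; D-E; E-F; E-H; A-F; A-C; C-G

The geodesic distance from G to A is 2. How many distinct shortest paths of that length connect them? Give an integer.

1

The shortest distance is 2, and the only length-2 path is G–C–A. So there is exactly 1 shortest path.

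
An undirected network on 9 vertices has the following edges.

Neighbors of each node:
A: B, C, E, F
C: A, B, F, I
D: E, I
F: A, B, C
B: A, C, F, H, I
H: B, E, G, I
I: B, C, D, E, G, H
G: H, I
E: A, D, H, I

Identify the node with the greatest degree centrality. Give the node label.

Degrees — A:4, B:5, C:4, D:2, E:4, F:3, G:2, H:4, I:6.
The maximum is 6, attained only by I.

I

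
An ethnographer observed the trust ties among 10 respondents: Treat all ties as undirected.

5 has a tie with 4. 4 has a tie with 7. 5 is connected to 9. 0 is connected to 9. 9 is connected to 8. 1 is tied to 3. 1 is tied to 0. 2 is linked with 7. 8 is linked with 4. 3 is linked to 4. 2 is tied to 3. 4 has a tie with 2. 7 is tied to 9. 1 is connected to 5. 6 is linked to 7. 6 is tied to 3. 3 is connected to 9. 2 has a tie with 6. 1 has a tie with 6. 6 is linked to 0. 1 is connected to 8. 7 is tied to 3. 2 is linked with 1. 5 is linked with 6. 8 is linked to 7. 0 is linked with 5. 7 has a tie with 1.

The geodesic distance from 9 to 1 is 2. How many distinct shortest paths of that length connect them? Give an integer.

5

The shortest distance is 2. The length-2 paths are: 9–7–1; 9–5–1; 9–0–1; 9–3–1; 9–8–1.
That gives 5 distinct shortest paths.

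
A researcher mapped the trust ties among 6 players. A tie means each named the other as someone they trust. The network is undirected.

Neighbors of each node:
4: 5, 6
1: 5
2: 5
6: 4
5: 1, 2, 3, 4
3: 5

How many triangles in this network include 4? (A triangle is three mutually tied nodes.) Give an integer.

0

4's neighbors are 5 and 6, but none of them are tied to each other, so no triangle contains 4.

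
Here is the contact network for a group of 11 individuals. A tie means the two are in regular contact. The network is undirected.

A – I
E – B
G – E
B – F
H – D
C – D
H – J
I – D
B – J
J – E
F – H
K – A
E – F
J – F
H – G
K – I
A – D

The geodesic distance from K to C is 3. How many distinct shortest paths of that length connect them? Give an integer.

2

The shortest distance is 3. The length-3 paths are: K–I–D–C; K–A–D–C.
That gives 2 distinct shortest paths.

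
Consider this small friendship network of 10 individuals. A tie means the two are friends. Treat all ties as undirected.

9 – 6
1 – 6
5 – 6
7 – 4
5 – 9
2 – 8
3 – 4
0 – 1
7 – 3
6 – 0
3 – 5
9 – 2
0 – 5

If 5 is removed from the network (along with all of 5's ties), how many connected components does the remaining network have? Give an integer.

Without 5, the remaining ties split the others into: {0, 1, 2, 6, 8, 9}; {3, 4, 7}.
That's 2 separate components.

2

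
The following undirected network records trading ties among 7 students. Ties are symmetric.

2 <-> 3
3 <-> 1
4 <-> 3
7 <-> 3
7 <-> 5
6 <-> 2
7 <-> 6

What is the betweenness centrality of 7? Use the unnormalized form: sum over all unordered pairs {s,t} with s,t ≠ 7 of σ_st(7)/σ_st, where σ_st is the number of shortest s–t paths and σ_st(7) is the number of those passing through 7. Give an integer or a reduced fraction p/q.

13/2

Pairs whose geodesics pass through 7 — 5–3: 1; 5–6: 1; 5–4: 1; 5–2: 2/2; 5–1: 1; 3–6: 1/2; 6–4: 1/2; 6–1: 1/2.
All other pairs contribute 0.
Summing the contributions gives betweenness(7) = 13/2.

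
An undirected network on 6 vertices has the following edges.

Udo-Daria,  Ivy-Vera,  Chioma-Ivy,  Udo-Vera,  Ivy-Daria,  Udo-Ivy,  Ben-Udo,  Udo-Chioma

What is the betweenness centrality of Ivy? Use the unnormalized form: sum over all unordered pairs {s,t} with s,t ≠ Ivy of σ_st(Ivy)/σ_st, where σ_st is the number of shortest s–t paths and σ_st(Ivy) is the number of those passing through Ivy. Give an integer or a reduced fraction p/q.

Pairs whose geodesics pass through Ivy — Vera–Daria: 1/2; Vera–Chioma: 1/2; Daria–Chioma: 1/2.
All other pairs contribute 0.
Summing the contributions gives betweenness(Ivy) = 3/2.

3/2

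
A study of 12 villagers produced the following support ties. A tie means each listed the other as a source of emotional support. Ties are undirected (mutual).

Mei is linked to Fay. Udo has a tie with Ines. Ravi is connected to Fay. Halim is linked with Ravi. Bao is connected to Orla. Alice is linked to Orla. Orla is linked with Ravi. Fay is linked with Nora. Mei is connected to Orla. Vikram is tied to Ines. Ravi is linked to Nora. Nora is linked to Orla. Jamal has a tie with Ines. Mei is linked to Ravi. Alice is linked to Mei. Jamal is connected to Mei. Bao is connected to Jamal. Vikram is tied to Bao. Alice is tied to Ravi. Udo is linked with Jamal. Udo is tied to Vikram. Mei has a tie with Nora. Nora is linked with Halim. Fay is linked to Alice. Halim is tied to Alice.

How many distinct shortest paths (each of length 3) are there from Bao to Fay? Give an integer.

5

The shortest distance is 3. The length-3 paths are: Bao–Orla–Nora–Fay; Bao–Orla–Alice–Fay; Bao–Orla–Mei–Fay; Bao–Jamal–Mei–Fay; Bao–Orla–Ravi–Fay.
That gives 5 distinct shortest paths.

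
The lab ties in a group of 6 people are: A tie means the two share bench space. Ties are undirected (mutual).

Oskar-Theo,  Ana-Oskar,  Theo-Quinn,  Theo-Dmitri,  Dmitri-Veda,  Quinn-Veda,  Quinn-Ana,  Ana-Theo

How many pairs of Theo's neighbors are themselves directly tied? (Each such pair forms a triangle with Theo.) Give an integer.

2

Theo's neighbors: Ana, Dmitri, Oskar, and Quinn.
Neighbor pairs that are themselves tied: Theo–Ana–Oskar; Theo–Ana–Quinn. Each forms one triangle with Theo, for 2 in total.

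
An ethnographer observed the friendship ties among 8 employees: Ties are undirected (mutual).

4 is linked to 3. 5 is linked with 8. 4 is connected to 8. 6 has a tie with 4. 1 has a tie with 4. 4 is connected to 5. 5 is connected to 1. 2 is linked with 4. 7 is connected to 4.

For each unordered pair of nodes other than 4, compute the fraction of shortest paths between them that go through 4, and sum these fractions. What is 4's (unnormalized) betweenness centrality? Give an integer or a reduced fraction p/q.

Pairs whose geodesics pass through 4 — 3–1: 1; 3–5: 1; 3–6: 1; 3–2: 1; 3–7: 1; 3–8: 1; 1–6: 1; 1–2: 1; 1–7: 1; 1–8: 1/2; 5–6: 1; 5–2: 1; 5–7: 1; 6–2: 1 … (+5 more pairs).
All other pairs contribute 0.
Summing the contributions gives betweenness(4) = 37/2.

37/2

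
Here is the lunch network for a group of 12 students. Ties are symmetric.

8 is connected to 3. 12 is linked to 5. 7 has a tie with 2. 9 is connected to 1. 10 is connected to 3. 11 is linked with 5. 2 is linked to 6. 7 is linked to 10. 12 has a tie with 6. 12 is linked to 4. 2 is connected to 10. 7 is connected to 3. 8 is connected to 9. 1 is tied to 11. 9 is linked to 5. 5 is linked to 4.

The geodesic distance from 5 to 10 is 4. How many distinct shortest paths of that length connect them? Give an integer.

2

The shortest distance is 4. The length-4 paths are: 5–12–6–2–10; 5–9–8–3–10.
That gives 2 distinct shortest paths.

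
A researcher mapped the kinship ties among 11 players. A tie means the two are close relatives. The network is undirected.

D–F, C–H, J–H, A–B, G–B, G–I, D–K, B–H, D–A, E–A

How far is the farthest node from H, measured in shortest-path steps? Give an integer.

4

Distances from H: A:2, B:1, C:1, D:3, E:3, F:4, G:2, I:3, J:1, K:4.
The largest is 4 (to K and F), so the eccentricity of H is 4.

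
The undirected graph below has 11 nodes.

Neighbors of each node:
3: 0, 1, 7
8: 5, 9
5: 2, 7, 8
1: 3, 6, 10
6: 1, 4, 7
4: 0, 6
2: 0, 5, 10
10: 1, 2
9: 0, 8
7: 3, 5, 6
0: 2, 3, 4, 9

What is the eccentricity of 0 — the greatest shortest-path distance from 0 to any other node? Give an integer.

2

Distances from 0: 1:2, 2:1, 3:1, 4:1, 5:2, 6:2, 7:2, 8:2, 9:1, 10:2.
The largest is 2 (to 1, 7, 5, 10, 8, and 6), so the eccentricity of 0 is 2.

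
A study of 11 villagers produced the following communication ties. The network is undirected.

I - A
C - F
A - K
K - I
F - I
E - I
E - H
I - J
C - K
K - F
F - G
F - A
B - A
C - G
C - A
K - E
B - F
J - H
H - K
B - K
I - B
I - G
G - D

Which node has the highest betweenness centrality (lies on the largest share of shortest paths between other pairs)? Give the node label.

I

Unnormalized betweenness of each node: A:47/60, B:0, C:26/15, D:0, E:11/15, F:211/60, G:189/20, H:6/5, I:83/6, J:11/15, K:541/60.
I has the largest value, 83/6, making it the main broker — the node through which the most shortest paths run.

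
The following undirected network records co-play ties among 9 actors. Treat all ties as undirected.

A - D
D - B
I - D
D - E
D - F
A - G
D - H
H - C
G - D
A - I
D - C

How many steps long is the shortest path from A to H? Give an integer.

One shortest route is A – D – H, which uses 2 edges, and A and H are not directly tied, so nothing shorter exists. So d(A,H) = 2.

2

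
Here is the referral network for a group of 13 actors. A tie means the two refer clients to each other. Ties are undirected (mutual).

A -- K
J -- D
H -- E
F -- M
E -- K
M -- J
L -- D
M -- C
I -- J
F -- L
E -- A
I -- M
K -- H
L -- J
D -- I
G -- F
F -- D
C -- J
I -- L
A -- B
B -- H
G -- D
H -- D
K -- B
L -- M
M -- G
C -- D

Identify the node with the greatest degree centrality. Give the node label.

Degrees — A:3, B:3, C:3, D:7, E:3, F:4, G:3, H:4, I:4, J:5, K:4, L:5, M:6.
The maximum is 7, attained only by D.

D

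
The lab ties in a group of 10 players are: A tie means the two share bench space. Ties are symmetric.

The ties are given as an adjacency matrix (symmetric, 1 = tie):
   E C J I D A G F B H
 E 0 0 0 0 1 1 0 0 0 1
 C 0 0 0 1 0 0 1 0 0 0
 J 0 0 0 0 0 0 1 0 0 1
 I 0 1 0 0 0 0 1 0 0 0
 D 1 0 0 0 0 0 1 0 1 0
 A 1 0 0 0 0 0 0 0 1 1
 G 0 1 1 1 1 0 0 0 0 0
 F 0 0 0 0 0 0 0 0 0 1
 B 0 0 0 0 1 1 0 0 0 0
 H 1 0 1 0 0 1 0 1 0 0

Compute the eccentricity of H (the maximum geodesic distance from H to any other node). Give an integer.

Distances from H: A:1, B:2, C:3, D:2, E:1, F:1, G:2, I:3, J:1.
The largest is 3 (to C and I), so the eccentricity of H is 3.

3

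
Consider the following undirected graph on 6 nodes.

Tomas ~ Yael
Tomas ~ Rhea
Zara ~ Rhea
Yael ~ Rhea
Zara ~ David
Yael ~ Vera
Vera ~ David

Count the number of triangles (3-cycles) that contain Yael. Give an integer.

Yael's neighbors: Rhea, Tomas, and Vera.
Neighbor pairs that are themselves tied: Yael–Rhea–Tomas. Each forms one triangle with Yael, for 1 in total.

1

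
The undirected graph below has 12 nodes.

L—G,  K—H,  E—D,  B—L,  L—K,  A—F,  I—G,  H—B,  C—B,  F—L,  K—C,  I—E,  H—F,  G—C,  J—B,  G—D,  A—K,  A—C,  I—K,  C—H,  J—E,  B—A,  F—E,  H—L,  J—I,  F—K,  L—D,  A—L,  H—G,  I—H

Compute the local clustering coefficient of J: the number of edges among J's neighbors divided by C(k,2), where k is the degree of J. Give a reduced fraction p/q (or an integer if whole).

1/3

J's neighbors: B, E, and I (k = 3).
Possible neighbor pairs: C(3,2) = 3. Edges among them: E–I → e = 1.
Clustering(J) = 1/3.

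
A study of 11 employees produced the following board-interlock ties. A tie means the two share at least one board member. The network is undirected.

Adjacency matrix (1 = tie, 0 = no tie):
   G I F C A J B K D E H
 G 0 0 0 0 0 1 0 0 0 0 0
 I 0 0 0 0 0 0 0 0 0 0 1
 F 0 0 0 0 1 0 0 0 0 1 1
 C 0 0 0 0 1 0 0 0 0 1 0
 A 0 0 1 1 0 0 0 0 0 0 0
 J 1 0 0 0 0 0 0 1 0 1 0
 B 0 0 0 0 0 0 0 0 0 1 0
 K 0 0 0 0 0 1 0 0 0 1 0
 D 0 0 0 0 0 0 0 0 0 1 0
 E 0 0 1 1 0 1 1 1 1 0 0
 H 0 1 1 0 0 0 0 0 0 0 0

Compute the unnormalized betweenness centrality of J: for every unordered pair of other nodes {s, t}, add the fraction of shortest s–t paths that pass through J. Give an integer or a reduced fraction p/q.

Pairs whose geodesics pass through J — G–I: 1; G–F: 1; G–C: 1; G–A: 2/2; G–B: 1; G–K: 1; G–D: 1; G–E: 1; G–H: 1.
All other pairs contribute 0.
Summing the contributions gives betweenness(J) = 9.

9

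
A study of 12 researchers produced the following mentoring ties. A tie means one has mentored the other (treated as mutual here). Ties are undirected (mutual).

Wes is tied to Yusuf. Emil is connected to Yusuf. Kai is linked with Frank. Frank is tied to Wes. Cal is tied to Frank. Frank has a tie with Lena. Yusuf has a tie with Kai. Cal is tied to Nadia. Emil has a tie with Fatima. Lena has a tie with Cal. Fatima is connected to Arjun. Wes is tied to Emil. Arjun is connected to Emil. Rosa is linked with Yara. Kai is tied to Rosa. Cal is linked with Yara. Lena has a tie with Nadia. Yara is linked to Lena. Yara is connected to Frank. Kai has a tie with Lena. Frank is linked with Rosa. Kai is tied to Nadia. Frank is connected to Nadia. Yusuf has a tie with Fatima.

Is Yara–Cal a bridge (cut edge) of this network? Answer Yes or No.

Even without that edge, Yara still reaches Cal via Yara – Lena – Cal, so the network stays connected. Not a bridge.

No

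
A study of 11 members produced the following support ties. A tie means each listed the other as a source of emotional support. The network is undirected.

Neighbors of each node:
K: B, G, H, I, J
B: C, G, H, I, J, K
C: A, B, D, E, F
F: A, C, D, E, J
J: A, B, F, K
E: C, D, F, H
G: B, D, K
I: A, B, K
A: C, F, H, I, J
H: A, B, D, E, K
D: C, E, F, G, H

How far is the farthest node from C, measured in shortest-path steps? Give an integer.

2

Distances from C: A:1, B:1, D:1, E:1, F:1, G:2, H:2, I:2, J:2, K:2.
The largest is 2 (to H, J, G, I, and K), so the eccentricity of C is 2.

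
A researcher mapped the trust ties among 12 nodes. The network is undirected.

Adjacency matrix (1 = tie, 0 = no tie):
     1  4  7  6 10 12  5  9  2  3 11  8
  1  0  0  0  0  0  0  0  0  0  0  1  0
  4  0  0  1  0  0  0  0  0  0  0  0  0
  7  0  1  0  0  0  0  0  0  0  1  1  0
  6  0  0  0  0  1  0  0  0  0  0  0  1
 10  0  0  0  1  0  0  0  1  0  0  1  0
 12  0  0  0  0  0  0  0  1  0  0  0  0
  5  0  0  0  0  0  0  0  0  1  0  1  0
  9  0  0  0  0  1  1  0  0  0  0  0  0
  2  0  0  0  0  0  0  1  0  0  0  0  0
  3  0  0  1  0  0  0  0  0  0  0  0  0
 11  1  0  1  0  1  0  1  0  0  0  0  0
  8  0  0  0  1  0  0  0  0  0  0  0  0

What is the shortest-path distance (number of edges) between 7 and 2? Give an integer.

One shortest route is 7 – 11 – 5 – 2, which uses 3 edges, and at distance 2 from 7 we only reach {1, 5, 10}, which does not include 2. So d(7,2) = 3.

3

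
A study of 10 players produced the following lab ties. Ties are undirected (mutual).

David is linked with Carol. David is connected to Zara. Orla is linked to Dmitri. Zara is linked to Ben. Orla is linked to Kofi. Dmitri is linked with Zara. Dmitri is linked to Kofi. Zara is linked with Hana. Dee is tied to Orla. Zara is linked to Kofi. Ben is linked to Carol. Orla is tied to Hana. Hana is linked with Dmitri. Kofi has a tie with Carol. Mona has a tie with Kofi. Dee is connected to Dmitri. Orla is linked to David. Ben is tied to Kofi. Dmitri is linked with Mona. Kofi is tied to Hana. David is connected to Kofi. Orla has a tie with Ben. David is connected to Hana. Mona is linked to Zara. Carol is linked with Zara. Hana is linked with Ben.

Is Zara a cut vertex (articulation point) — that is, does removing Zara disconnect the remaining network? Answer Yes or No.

Even without Zara, every remaining node can still reach every other (the residual graph is connected), so Zara is not a cut vertex.

No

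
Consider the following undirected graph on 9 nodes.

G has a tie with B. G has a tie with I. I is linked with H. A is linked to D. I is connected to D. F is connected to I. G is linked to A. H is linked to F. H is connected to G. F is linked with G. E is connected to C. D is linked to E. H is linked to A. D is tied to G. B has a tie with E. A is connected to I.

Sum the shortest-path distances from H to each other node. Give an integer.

15

Distances from H: A:1, B:2, C:4, D:2, E:3, F:1, G:1, I:1.
Sum = 1 + 2 + 4 + 2 + 3 + 1 + 1 + 1 = 15.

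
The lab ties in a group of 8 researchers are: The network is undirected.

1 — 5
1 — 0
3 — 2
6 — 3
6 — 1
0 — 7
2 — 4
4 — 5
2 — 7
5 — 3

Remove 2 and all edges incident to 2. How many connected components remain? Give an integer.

1

2's neighbors (3, 4, and 7) remain reachable from one another through other ties, so the rest of the network stays in one piece.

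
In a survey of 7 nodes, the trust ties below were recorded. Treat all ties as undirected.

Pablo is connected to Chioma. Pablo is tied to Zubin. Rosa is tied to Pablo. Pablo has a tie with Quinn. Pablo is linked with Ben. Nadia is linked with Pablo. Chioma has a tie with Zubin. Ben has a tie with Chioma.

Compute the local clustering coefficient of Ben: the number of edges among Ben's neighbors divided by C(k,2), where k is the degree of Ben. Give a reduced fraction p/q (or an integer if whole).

Ben's neighbors: Chioma and Pablo (k = 2).
Possible neighbor pairs: C(2,2) = 1. Edges among them: Chioma–Pablo → e = 1.
Clustering(Ben) = 1/1.

1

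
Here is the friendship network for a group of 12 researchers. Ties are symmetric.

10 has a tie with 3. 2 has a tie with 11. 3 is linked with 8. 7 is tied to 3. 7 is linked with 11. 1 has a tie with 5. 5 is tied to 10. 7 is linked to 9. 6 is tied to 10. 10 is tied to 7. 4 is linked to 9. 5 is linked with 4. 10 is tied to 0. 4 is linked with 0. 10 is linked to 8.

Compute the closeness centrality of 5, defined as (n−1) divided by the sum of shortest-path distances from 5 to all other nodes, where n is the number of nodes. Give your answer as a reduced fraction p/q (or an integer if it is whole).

1/2

Distances from 5: 0:2, 1:1, 2:4, 3:2, 4:1, 6:2, 7:2, 8:2, 9:2, 10:1, 11:3. Sum = 22.
n = 12, so closeness = 11/22 = 1/2.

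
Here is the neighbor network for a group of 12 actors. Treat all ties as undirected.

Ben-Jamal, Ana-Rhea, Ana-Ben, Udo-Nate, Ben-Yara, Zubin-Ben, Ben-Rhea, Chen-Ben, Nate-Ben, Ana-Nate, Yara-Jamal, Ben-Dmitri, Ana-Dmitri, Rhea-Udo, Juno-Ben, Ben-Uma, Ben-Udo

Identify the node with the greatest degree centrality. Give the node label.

Degrees — Ana:4, Ben:11, Chen:1, Dmitri:2, Jamal:2, Juno:1, Nate:3, Rhea:3, Udo:3, Uma:1, Yara:2, Zubin:1.
The maximum is 11, attained only by Ben.

Ben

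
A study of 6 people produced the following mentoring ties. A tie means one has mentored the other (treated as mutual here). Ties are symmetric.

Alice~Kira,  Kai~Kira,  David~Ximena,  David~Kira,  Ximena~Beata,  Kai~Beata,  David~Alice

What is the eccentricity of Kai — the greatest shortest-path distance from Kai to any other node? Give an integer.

2

Distances from Kai: Alice:2, Beata:1, David:2, Kira:1, Ximena:2.
The largest is 2 (to David, Alice, and Ximena), so the eccentricity of Kai is 2.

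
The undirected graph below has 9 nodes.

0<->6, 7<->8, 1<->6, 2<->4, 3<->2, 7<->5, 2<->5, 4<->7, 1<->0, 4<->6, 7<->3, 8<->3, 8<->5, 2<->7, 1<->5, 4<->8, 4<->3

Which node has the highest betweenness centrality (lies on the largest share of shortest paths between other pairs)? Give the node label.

4

Unnormalized betweenness of each node: 0:0, 1:7/2, 2:11/12, 3:1/4, 4:7, 5:11/2, 6:19/4, 7:7/6, 8:11/12.
4 has the largest value, 7, making it the main broker — the node through which the most shortest paths run.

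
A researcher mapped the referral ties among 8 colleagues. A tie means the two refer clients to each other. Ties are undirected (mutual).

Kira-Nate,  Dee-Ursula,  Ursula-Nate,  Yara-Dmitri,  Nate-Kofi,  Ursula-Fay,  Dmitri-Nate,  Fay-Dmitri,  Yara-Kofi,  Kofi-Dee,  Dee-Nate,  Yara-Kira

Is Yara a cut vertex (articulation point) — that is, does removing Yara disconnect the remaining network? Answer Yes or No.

No

Even without Yara, every remaining node can still reach every other (the residual graph is connected), so Yara is not a cut vertex.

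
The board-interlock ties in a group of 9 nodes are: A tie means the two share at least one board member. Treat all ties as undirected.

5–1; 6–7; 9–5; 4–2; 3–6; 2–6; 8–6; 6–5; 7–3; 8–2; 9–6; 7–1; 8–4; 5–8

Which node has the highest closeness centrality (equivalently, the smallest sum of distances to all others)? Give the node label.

6

Farness (sum of distances to all others) for each node — 1:16, 2:14, 3:15, 4:18, 5:12, 6:10, 7:14, 8:12, 9:15.
The smallest farness is 10, for 6, so 6 has the highest closeness.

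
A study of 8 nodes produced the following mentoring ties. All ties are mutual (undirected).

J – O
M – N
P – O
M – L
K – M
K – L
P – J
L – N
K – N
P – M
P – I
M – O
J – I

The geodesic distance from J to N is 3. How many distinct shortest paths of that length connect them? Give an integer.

2

The shortest distance is 3. The length-3 paths are: J–P–M–N; J–O–M–N.
That gives 2 distinct shortest paths.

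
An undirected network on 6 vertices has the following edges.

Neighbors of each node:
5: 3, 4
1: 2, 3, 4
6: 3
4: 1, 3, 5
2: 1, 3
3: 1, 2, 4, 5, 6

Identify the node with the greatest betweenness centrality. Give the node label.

Unnormalized betweenness of each node: 1:1/2, 2:0, 3:6, 4:1/2, 5:0, 6:0.
3 has the largest value, 6, making it the main broker — the node through which the most shortest paths run.

3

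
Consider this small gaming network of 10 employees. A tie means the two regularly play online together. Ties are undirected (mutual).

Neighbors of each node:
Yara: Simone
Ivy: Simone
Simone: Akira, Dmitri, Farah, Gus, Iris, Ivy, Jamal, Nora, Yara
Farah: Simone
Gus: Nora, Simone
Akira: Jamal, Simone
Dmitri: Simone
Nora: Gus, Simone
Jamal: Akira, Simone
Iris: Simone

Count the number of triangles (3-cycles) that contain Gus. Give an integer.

1

Gus's neighbors: Nora and Simone.
Neighbor pairs that are themselves tied: Gus–Nora–Simone. Each forms one triangle with Gus, for 1 in total.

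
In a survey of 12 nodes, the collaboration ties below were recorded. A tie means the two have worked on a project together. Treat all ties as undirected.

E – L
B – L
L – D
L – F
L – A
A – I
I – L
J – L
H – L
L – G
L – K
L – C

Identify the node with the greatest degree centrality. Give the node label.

L

Degrees — A:2, B:1, C:1, D:1, E:1, F:1, G:1, H:1, I:2, J:1, K:1, L:11.
The maximum is 11, attained only by L.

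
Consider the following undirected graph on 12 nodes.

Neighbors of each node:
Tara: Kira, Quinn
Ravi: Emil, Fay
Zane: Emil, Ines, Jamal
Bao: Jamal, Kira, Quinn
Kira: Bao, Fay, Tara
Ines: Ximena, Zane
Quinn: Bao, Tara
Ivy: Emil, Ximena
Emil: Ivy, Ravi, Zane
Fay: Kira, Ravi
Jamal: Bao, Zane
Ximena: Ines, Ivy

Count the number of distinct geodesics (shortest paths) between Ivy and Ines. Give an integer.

The shortest distance is 2, and the only length-2 path is Ivy–Ximena–Ines. So there is exactly 1 shortest path.

1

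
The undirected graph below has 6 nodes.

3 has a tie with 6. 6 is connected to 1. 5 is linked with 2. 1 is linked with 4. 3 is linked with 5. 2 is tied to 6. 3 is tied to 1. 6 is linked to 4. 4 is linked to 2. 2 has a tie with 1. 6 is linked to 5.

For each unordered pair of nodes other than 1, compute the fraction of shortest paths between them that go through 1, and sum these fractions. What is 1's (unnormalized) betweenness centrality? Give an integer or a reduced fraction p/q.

Pairs whose geodesics pass through 1 — 4–3: 1/2; 3–2: 1/3.
All other pairs contribute 0.
Summing the contributions gives betweenness(1) = 5/6.

5/6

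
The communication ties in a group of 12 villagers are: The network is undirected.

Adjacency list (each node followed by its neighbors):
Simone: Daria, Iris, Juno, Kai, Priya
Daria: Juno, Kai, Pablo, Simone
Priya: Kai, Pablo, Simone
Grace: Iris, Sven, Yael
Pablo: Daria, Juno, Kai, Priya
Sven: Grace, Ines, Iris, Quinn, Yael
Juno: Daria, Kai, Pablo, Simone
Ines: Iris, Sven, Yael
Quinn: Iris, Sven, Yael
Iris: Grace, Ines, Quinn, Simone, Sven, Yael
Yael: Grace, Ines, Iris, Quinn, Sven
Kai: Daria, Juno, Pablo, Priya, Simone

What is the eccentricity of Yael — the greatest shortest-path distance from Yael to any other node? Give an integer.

4

Distances from Yael: Daria:3, Grace:1, Ines:1, Iris:1, Juno:3, Kai:3, Pablo:4, Priya:3, Quinn:1, Simone:2, Sven:1.
The largest is 4 (to Pablo), so the eccentricity of Yael is 4.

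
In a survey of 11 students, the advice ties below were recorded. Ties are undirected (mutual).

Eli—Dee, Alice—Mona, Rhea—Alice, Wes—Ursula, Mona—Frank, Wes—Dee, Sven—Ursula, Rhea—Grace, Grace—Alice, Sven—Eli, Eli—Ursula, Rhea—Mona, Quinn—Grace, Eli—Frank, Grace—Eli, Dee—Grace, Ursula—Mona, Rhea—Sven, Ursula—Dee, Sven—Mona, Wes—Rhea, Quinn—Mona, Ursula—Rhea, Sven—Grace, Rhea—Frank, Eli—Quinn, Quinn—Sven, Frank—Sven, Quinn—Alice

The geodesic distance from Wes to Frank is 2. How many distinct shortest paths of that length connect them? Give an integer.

The shortest distance is 2, and the only length-2 path is Wes–Rhea–Frank. So there is exactly 1 shortest path.

1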